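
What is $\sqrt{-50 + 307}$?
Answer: $\sqrt{257} \approx 16.031$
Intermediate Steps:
$\sqrt{-50 + 307} = \sqrt{257}$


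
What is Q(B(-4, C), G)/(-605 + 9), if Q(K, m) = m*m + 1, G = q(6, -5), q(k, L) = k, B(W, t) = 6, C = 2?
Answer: -37/596 ≈ -0.062081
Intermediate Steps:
G = 6
Q(K, m) = 1 + m**2 (Q(K, m) = m**2 + 1 = 1 + m**2)
Q(B(-4, C), G)/(-605 + 9) = (1 + 6**2)/(-605 + 9) = (1 + 36)/(-596) = -1/596*37 = -37/596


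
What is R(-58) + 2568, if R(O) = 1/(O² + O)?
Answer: 8489809/3306 ≈ 2568.0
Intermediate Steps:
R(O) = 1/(O + O²)
R(-58) + 2568 = 1/((-58)*(1 - 58)) + 2568 = -1/58/(-57) + 2568 = -1/58*(-1/57) + 2568 = 1/3306 + 2568 = 8489809/3306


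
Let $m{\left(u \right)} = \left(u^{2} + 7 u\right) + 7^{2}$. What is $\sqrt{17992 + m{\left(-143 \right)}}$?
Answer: $\sqrt{37489} \approx 193.62$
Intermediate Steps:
$m{\left(u \right)} = 49 + u^{2} + 7 u$ ($m{\left(u \right)} = \left(u^{2} + 7 u\right) + 49 = 49 + u^{2} + 7 u$)
$\sqrt{17992 + m{\left(-143 \right)}} = \sqrt{17992 + \left(49 + \left(-143\right)^{2} + 7 \left(-143\right)\right)} = \sqrt{17992 + \left(49 + 20449 - 1001\right)} = \sqrt{17992 + 19497} = \sqrt{37489}$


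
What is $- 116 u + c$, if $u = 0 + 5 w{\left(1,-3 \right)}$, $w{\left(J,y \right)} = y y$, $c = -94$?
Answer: $-5314$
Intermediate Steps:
$w{\left(J,y \right)} = y^{2}$
$u = 45$ ($u = 0 + 5 \left(-3\right)^{2} = 0 + 5 \cdot 9 = 0 + 45 = 45$)
$- 116 u + c = \left(-116\right) 45 - 94 = -5220 - 94 = -5314$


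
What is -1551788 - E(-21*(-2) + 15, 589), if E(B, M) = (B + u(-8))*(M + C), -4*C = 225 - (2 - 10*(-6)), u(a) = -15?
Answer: -3149629/2 ≈ -1.5748e+6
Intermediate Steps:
C = -163/4 (C = -(225 - (2 - 10*(-6)))/4 = -(225 - (2 + 60))/4 = -(225 - 1*62)/4 = -(225 - 62)/4 = -¼*163 = -163/4 ≈ -40.750)
E(B, M) = (-15 + B)*(-163/4 + M) (E(B, M) = (B - 15)*(M - 163/4) = (-15 + B)*(-163/4 + M))
-1551788 - E(-21*(-2) + 15, 589) = -1551788 - (2445/4 - 15*589 - 163*(-21*(-2) + 15)/4 + (-21*(-2) + 15)*589) = -1551788 - (2445/4 - 8835 - 163*(42 + 15)/4 + (42 + 15)*589) = -1551788 - (2445/4 - 8835 - 163/4*57 + 57*589) = -1551788 - (2445/4 - 8835 - 9291/4 + 33573) = -1551788 - 1*46053/2 = -1551788 - 46053/2 = -3149629/2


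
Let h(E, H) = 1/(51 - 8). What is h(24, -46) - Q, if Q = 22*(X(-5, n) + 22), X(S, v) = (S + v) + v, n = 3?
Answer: -21757/43 ≈ -505.98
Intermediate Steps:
h(E, H) = 1/43
X(S, v) = S + 2*v
Q = 506 (Q = 22*((-5 + 2*3) + 22) = 22*((-5 + 6) + 22) = 22*(1 + 22) = 22*23 = 506)
h(24, -46) - Q = 1/43 - 1*506 = 1/43 - 506 = -21757/43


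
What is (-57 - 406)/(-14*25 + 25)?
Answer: 463/325 ≈ 1.4246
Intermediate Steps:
(-57 - 406)/(-14*25 + 25) = -463/(-350 + 25) = -463/(-325) = -463*(-1/325) = 463/325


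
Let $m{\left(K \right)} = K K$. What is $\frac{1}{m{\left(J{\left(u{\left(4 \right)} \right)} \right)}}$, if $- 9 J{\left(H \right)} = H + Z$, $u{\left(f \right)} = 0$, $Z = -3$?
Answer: $9$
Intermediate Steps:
$J{\left(H \right)} = \frac{1}{3} - \frac{H}{9}$ ($J{\left(H \right)} = - \frac{H - 3}{9} = - \frac{-3 + H}{9} = \frac{1}{3} - \frac{H}{9}$)
$m{\left(K \right)} = K^{2}$
$\frac{1}{m{\left(J{\left(u{\left(4 \right)} \right)} \right)}} = \frac{1}{\left(\frac{1}{3} - 0\right)^{2}} = \frac{1}{\left(\frac{1}{3} + 0\right)^{2}} = \frac{1}{\left(\frac{1}{3}\right)^{2}} = \frac{1}{\frac{1}{9}} = 9$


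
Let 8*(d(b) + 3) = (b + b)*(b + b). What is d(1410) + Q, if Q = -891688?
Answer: 102359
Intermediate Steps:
d(b) = -3 + b²/2 (d(b) = -3 + ((b + b)*(b + b))/8 = -3 + ((2*b)*(2*b))/8 = -3 + (4*b²)/8 = -3 + b²/2)
d(1410) + Q = (-3 + (½)*1410²) - 891688 = (-3 + (½)*1988100) - 891688 = (-3 + 994050) - 891688 = 994047 - 891688 = 102359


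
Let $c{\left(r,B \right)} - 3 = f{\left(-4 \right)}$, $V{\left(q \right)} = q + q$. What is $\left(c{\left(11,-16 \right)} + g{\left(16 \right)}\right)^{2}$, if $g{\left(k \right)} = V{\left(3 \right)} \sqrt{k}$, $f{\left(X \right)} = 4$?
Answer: $961$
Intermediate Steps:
$V{\left(q \right)} = 2 q$
$c{\left(r,B \right)} = 7$ ($c{\left(r,B \right)} = 3 + 4 = 7$)
$g{\left(k \right)} = 6 \sqrt{k}$ ($g{\left(k \right)} = 2 \cdot 3 \sqrt{k} = 6 \sqrt{k}$)
$\left(c{\left(11,-16 \right)} + g{\left(16 \right)}\right)^{2} = \left(7 + 6 \sqrt{16}\right)^{2} = \left(7 + 6 \cdot 4\right)^{2} = \left(7 + 24\right)^{2} = 31^{2} = 961$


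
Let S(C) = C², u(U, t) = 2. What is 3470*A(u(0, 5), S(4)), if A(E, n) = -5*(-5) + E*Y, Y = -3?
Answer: 65930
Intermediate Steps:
A(E, n) = 25 - 3*E (A(E, n) = -5*(-5) + E*(-3) = 25 - 3*E)
3470*A(u(0, 5), S(4)) = 3470*(25 - 3*2) = 3470*(25 - 6) = 3470*19 = 65930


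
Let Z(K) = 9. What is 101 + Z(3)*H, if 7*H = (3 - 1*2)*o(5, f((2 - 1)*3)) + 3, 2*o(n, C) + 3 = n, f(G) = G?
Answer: 743/7 ≈ 106.14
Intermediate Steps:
o(n, C) = -3/2 + n/2
H = 4/7 (H = ((3 - 1*2)*(-3/2 + (½)*5) + 3)/7 = ((3 - 2)*(-3/2 + 5/2) + 3)/7 = (1*1 + 3)/7 = (1 + 3)/7 = (⅐)*4 = 4/7 ≈ 0.57143)
101 + Z(3)*H = 101 + 9*(4/7) = 101 + 36/7 = 743/7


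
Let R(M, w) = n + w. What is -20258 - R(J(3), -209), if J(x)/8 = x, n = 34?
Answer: -20083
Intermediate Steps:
J(x) = 8*x
R(M, w) = 34 + w
-20258 - R(J(3), -209) = -20258 - (34 - 209) = -20258 - 1*(-175) = -20258 + 175 = -20083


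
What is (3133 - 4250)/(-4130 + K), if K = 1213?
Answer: 1117/2917 ≈ 0.38293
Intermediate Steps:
(3133 - 4250)/(-4130 + K) = (3133 - 4250)/(-4130 + 1213) = -1117/(-2917) = -1117*(-1/2917) = 1117/2917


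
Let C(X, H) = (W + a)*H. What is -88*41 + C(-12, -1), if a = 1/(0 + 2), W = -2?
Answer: -7213/2 ≈ -3606.5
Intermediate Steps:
a = ½ (a = 1/2 = ½ ≈ 0.50000)
C(X, H) = -3*H/2 (C(X, H) = (-2 + ½)*H = -3*H/2)
-88*41 + C(-12, -1) = -88*41 - 3/2*(-1) = -3608 + 3/2 = -7213/2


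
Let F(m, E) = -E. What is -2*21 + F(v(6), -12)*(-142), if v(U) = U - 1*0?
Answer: -1746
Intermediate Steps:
v(U) = U (v(U) = U + 0 = U)
-2*21 + F(v(6), -12)*(-142) = -2*21 - 1*(-12)*(-142) = -42 + 12*(-142) = -42 - 1704 = -1746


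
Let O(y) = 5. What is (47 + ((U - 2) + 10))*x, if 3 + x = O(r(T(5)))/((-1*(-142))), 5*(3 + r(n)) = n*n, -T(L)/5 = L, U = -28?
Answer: -11367/142 ≈ -80.049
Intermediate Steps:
T(L) = -5*L
r(n) = -3 + n²/5 (r(n) = -3 + (n*n)/5 = -3 + n²/5)
x = -421/142 (x = -3 + 5/((-1*(-142))) = -3 + 5/142 = -421/142 ≈ -2.9648)
(47 + ((U - 2) + 10))*x = (47 + ((-28 - 2) + 10))*(-421/142) = (47 + (-30 + 10))*(-421/142) = (47 - 20)*(-421/142) = 27*(-421/142) = -11367/142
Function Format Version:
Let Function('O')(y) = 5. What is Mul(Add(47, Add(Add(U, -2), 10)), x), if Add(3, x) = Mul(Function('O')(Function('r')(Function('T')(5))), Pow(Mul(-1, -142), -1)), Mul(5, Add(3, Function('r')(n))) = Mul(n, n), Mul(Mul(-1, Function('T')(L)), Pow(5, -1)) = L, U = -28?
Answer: Rational(-11367, 142) ≈ -80.049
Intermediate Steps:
Function('T')(L) = Mul(-5, L)
Function('r')(n) = Add(-3, Mul(Rational(1, 5), Pow(n, 2))) (Function('r')(n) = Add(-3, Mul(Rational(1, 5), Mul(n, n))) = Add(-3, Mul(Rational(1, 5), Pow(n, 2))))
x = Rational(-421, 142) (x = Add(-3, Mul(5, Pow(Mul(-1, -142), -1))) = Add(-3, Mul(5, Pow(142, -1))) = Add(-3, Mul(5, Rational(1, 142))) = Add(-3, Rational(5, 142)) = Rational(-421, 142) ≈ -2.9648)
Mul(Add(47, Add(Add(U, -2), 10)), x) = Mul(Add(47, Add(Add(-28, -2), 10)), Rational(-421, 142)) = Mul(Add(47, Add(-30, 10)), Rational(-421, 142)) = Mul(Add(47, -20), Rational(-421, 142)) = Mul(27, Rational(-421, 142)) = Rational(-11367, 142)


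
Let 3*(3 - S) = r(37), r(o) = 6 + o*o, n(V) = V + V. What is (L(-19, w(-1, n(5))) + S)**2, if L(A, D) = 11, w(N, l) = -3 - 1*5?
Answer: 1776889/9 ≈ 1.9743e+5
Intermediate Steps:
n(V) = 2*V
w(N, l) = -8 (w(N, l) = -3 - 5 = -8)
r(o) = 6 + o**2
S = -1366/3 (S = 3 - (6 + 37**2)/3 = 3 - (6 + 1369)/3 = 3 - 1/3*1375 = 3 - 1375/3 = -1366/3 ≈ -455.33)
(L(-19, w(-1, n(5))) + S)**2 = (11 - 1366/3)**2 = (-1333/3)**2 = 1776889/9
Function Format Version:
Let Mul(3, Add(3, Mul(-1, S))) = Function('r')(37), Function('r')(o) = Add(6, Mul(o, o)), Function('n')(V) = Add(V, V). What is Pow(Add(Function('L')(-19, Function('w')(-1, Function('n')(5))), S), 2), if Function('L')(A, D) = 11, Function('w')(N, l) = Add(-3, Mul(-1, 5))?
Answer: Rational(1776889, 9) ≈ 1.9743e+5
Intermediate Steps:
Function('n')(V) = Mul(2, V)
Function('w')(N, l) = -8 (Function('w')(N, l) = Add(-3, -5) = -8)
Function('r')(o) = Add(6, Pow(o, 2))
S = Rational(-1366, 3) (S = Add(3, Mul(Rational(-1, 3), Add(6, Pow(37, 2)))) = Add(3, Mul(Rational(-1, 3), Add(6, 1369))) = Add(3, Mul(Rational(-1, 3), 1375)) = Add(3, Rational(-1375, 3)) = Rational(-1366, 3) ≈ -455.33)
Pow(Add(Function('L')(-19, Function('w')(-1, Function('n')(5))), S), 2) = Pow(Add(11, Rational(-1366, 3)), 2) = Pow(Rational(-1333, 3), 2) = Rational(1776889, 9)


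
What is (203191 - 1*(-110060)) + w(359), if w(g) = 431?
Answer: 313682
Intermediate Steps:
(203191 - 1*(-110060)) + w(359) = (203191 - 1*(-110060)) + 431 = (203191 + 110060) + 431 = 313251 + 431 = 313682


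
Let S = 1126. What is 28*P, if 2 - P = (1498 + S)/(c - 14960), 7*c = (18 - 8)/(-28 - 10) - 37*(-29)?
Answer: 60026232/984649 ≈ 60.962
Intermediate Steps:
c = 20382/133 (c = ((18 - 8)/(-28 - 10) - 37*(-29))/7 = (10/(-38) + 1073)/7 = (10*(-1/38) + 1073)/7 = (-5/19 + 1073)/7 = (⅐)*(20382/19) = 20382/133 ≈ 153.25)
P = 2143794/984649 (P = 2 - (1498 + 1126)/(20382/133 - 14960) = 2 - 2624/(-1969298/133) = 2 - 2624*(-133)/1969298 = 2 - 1*(-174496/984649) = 2 + 174496/984649 = 2143794/984649 ≈ 2.1772)
28*P = 28*(2143794/984649) = 60026232/984649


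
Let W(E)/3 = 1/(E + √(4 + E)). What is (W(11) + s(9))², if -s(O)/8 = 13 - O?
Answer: 2820754/2809 + 10077*√15/5618 ≈ 1011.1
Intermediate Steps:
W(E) = 3/(E + √(4 + E))
s(O) = -104 + 8*O (s(O) = -8*(13 - O) = -104 + 8*O)
(W(11) + s(9))² = (3/(11 + √(4 + 11)) + (-104 + 8*9))² = (3/(11 + √15) + (-104 + 72))² = (3/(11 + √15) - 32)² = (-32 + 3/(11 + √15))²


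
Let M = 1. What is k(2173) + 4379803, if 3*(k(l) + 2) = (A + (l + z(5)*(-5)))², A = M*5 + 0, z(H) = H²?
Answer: 17354212/3 ≈ 5.7847e+6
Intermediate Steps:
A = 5 (A = 1*5 + 0 = 5 + 0 = 5)
k(l) = -2 + (-120 + l)²/3 (k(l) = -2 + (5 + (l + 5²*(-5)))²/3 = -2 + (5 + (l + 25*(-5)))²/3 = -2 + (5 + (l - 125))²/3 = -2 + (5 + (-125 + l))²/3 = -2 + (-120 + l)²/3)
k(2173) + 4379803 = (-2 + (-120 + 2173)²/3) + 4379803 = (-2 + (⅓)*2053²) + 4379803 = (-2 + (⅓)*4214809) + 4379803 = (-2 + 4214809/3) + 4379803 = 4214803/3 + 4379803 = 17354212/3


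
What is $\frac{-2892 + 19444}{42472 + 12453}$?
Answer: $\frac{16552}{54925} \approx 0.30136$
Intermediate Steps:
$\frac{-2892 + 19444}{42472 + 12453} = \frac{16552}{54925}$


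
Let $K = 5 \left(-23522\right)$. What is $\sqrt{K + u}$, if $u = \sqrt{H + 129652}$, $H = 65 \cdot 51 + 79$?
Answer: $\sqrt{-117610 + \sqrt{133046}} \approx 342.41 i$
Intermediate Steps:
$H = 3394$ ($H = 3315 + 79 = 3394$)
$K = -117610$
$u = \sqrt{133046}$ ($u = \sqrt{3394 + 129652} = \sqrt{133046} \approx 364.75$)
$\sqrt{K + u} = \sqrt{-117610 + \sqrt{133046}}$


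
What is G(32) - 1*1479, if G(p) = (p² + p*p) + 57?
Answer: 626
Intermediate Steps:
G(p) = 57 + 2*p² (G(p) = (p² + p²) + 57 = 2*p² + 57 = 57 + 2*p²)
G(32) - 1*1479 = (57 + 2*32²) - 1*1479 = (57 + 2*1024) - 1479 = (57 + 2048) - 1479 = 2105 - 1479 = 626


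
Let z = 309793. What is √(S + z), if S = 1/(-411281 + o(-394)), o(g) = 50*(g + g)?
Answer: 2*√15730774574790198/450681 ≈ 556.59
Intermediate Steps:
o(g) = 100*g (o(g) = 50*(2*g) = 100*g)
S = -1/450681 (S = 1/(-411281 + 100*(-394)) = 1/(-411281 - 39400) = 1/(-450681) = -1/450681 ≈ -2.2189e-6)
√(S + z) = √(-1/450681 + 309793) = √(139617819032/450681) = 2*√15730774574790198/450681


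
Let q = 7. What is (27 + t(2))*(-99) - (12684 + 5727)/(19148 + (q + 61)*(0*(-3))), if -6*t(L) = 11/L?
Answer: -24731667/9574 ≈ -2583.2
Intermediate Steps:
t(L) = -11/(6*L)
(27 + t(2))*(-99) - (12684 + 5727)/(19148 + (q + 61)*(0*(-3))) = (27 - 11/6/2)*(-99) - (12684 + 5727)/(19148 + (7 + 61)*(0*(-3))) = (27 - 11/6*½)*(-99) - 18411/(19148 + 68*0) = (27 - 11/12)*(-99) - 18411/(19148 + 0) = (313/12)*(-99) - 18411/19148 = -10329/4 - 18411/19148 = -24731667/9574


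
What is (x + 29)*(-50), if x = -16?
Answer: -650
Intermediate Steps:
(x + 29)*(-50) = (-16 + 29)*(-50) = 13*(-50) = -650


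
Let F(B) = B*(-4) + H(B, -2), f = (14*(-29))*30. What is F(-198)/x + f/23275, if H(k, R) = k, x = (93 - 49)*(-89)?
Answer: -79899/118370 ≈ -0.67499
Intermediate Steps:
f = -12180 (f = -406*30 = -12180)
x = -3916 (x = 44*(-89) = -3916)
F(B) = -3*B (F(B) = B*(-4) + B = -4*B + B = -3*B)
F(-198)/x + f/23275 = -3*(-198)/(-3916) - 12180/23275 = 594*(-1/3916) - 12180*1/23275 = -27/178 - 348/665 = -79899/118370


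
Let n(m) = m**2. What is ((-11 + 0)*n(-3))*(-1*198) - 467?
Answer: 19135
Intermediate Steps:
((-11 + 0)*n(-3))*(-1*198) - 467 = ((-11 + 0)*(-3)**2)*(-1*198) - 467 = -11*9*(-198) - 467 = -99*(-198) - 467 = 19602 - 467 = 19135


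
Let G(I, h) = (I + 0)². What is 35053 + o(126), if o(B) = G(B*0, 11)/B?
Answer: 35053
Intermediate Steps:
G(I, h) = I²
o(B) = 0 (o(B) = (B*0)²/B = 0²/B = 0/B = 0)
35053 + o(126) = 35053 + 0 = 35053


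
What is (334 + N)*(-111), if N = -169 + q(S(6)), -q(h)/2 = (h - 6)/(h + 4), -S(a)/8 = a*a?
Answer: -1284048/71 ≈ -18085.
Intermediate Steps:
S(a) = -8*a² (S(a) = -8*a*a = -8*a²)
q(h) = -2*(-6 + h)/(4 + h) (q(h) = -2*(h - 6)/(h + 4) = -2*(-6 + h)/(4 + h))
N = -12146/71 (N = -169 + 2*(6 - (-8)*6²)/(4 - 8*6²) = -169 + 2*(6 - (-8)*36)/(4 - 8*36) = -169 + 2*(6 - 1*(-288))/(4 - 288) = -169 + 2*(6 + 288)/(-284) = -169 + 2*(-1/284)*294 = -169 - 147/71 = -12146/71 ≈ -171.07)
(334 + N)*(-111) = (334 - 12146/71)*(-111) = (11568/71)*(-111) = -1284048/71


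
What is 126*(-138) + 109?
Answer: -17279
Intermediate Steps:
126*(-138) + 109 = -17388 + 109 = -17279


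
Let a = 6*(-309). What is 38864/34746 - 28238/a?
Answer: 87767617/5368257 ≈ 16.349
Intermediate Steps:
a = -1854
38864/34746 - 28238/a = 38864/34746 - 28238/(-1854) = 38864*(1/34746) - 28238*(-1/1854) = 19432/17373 + 14119/927 = 87767617/5368257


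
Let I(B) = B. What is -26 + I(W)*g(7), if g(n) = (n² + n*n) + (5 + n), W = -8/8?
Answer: -136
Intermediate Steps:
W = -1 (W = -8*⅛ = -1)
g(n) = 5 + n + 2*n² (g(n) = (n² + n²) + (5 + n) = 2*n² + (5 + n) = 5 + n + 2*n²)
-26 + I(W)*g(7) = -26 - (5 + 7 + 2*7²) = -26 - (5 + 7 + 2*49) = -26 - (5 + 7 + 98) = -26 - 1*110 = -26 - 110 = -136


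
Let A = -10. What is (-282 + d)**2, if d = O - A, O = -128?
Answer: 160000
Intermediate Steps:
d = -118 (d = -128 - 1*(-10) = -128 + 10 = -118)
(-282 + d)**2 = (-282 - 118)**2 = (-400)**2 = 160000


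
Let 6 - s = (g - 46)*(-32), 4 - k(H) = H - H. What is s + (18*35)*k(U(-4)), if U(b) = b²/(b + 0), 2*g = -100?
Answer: -546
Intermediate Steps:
g = -50 (g = (½)*(-100) = -50)
U(b) = b (U(b) = b²/b = b)
k(H) = 4 (k(H) = 4 - (H - H) = 4 - 1*0 = 4 + 0 = 4)
s = -3066 (s = 6 - (-50 - 46)*(-32) = 6 - (-96)*(-32) = 6 - 1*3072 = 6 - 3072 = -3066)
s + (18*35)*k(U(-4)) = -3066 + (18*35)*4 = -3066 + 630*4 = -3066 + 2520 = -546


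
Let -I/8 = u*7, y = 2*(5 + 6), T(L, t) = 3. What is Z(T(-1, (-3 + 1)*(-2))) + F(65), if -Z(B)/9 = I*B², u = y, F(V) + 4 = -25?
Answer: 99763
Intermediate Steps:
F(V) = -29 (F(V) = -4 - 25 = -29)
y = 22 (y = 2*11 = 22)
u = 22
I = -1232 (I = -176*7 = -8*154 = -1232)
Z(B) = 11088*B² (Z(B) = -(-11088)*B² = 11088*B²)
Z(T(-1, (-3 + 1)*(-2))) + F(65) = 11088*3² - 29 = 11088*9 - 29 = 99792 - 29 = 99763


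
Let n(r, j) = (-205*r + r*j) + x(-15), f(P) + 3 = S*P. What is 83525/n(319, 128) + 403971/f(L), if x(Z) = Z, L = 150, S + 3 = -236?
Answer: -253400413/17278334 ≈ -14.666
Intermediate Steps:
S = -239 (S = -3 - 236 = -239)
f(P) = -3 - 239*P
n(r, j) = -15 - 205*r + j*r (n(r, j) = (-205*r + r*j) - 15 = (-205*r + j*r) - 15 = -15 - 205*r + j*r)
83525/n(319, 128) + 403971/f(L) = 83525/(-15 - 205*319 + 128*319) + 403971/(-3 - 239*150) = 83525/(-15 - 65395 + 40832) + 403971/(-3 - 35850) = 83525/(-24578) + 403971/(-35853) = 83525*(-1/24578) + 403971*(-1/35853) = -83525/24578 - 7921/703 = -253400413/17278334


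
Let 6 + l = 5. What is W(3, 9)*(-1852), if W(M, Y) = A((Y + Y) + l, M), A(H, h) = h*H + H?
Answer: -125936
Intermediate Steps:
l = -1 (l = -6 + 5 = -1)
A(H, h) = H + H*h (A(H, h) = H*h + H = H + H*h)
W(M, Y) = (1 + M)*(-1 + 2*Y) (W(M, Y) = ((Y + Y) - 1)*(1 + M) = (2*Y - 1)*(1 + M) = (-1 + 2*Y)*(1 + M) = (1 + M)*(-1 + 2*Y))
W(3, 9)*(-1852) = ((1 + 3)*(-1 + 2*9))*(-1852) = (4*(-1 + 18))*(-1852) = (4*17)*(-1852) = 68*(-1852) = -125936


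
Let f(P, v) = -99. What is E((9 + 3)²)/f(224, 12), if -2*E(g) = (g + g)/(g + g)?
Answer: 1/198 ≈ 0.0050505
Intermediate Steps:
E(g) = -½ (E(g) = -(g + g)/(2*(g + g)) = -2*g/(2*(2*g)) = -2*g*1/(2*g)/2 = -½*1 = -½)
E((9 + 3)²)/f(224, 12) = -½/(-99) = -½*(-1/99) = 1/198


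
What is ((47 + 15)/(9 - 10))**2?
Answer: 3844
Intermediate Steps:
((47 + 15)/(9 - 10))**2 = (62/(-1))**2 = (62*(-1))**2 = (-62)**2 = 3844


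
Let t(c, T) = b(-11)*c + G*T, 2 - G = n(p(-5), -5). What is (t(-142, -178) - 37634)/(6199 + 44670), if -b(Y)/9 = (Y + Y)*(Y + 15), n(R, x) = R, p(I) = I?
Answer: -151344/50869 ≈ -2.9752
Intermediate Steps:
b(Y) = -18*Y*(15 + Y) (b(Y) = -9*(Y + Y)*(Y + 15) = -9*2*Y*(15 + Y) = -18*Y*(15 + Y))
G = 7 (G = 2 - 1*(-5) = 2 + 5 = 7)
t(c, T) = 7*T + 792*c (t(c, T) = (-18*(-11)*(15 - 11))*c + 7*T = (-18*(-11)*4)*c + 7*T = 792*c + 7*T = 7*T + 792*c)
(t(-142, -178) - 37634)/(6199 + 44670) = ((7*(-178) + 792*(-142)) - 37634)/(6199 + 44670) = ((-1246 - 112464) - 37634)/50869 = (-113710 - 37634)*(1/50869) = -151344*1/50869 = -151344/50869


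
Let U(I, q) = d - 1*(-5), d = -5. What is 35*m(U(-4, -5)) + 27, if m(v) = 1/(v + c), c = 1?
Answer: 62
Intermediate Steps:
U(I, q) = 0 (U(I, q) = -5 - 1*(-5) = -5 + 5 = 0)
m(v) = 1/(1 + v) (m(v) = 1/(v + 1) = 1/(1 + v))
35*m(U(-4, -5)) + 27 = 35/(1 + 0) + 27 = 35/1 + 27 = 35*1 + 27 = 35 + 27 = 62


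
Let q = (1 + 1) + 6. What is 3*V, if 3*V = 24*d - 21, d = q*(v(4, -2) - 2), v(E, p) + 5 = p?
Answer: -1749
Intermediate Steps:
v(E, p) = -5 + p
q = 8 (q = 2 + 6 = 8)
d = -72 (d = 8*((-5 - 2) - 2) = 8*(-7 - 2) = 8*(-9) = -72)
V = -583 (V = (24*(-72) - 21)/3 = (-1728 - 21)/3 = (⅓)*(-1749) = -583)
3*V = 3*(-583) = -1749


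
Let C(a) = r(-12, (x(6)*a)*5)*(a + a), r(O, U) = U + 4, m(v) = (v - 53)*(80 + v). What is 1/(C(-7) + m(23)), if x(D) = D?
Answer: -1/206 ≈ -0.0048544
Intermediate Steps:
m(v) = (-53 + v)*(80 + v)
r(O, U) = 4 + U
C(a) = 2*a*(4 + 30*a) (C(a) = (4 + (6*a)*5)*(a + a) = (4 + 30*a)*(2*a) = 2*a*(4 + 30*a))
1/(C(-7) + m(23)) = 1/(4*(-7)*(2 + 15*(-7)) + (-4240 + 23**2 + 27*23)) = 1/(4*(-7)*(2 - 105) + (-4240 + 529 + 621)) = 1/(4*(-7)*(-103) - 3090) = 1/(2884 - 3090) = 1/(-206) = -1/206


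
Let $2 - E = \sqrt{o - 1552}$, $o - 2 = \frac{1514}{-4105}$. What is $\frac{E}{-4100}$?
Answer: $- \frac{1}{2050} + \frac{i \sqrt{6531325930}}{8415250} \approx -0.0004878 + 0.0096036 i$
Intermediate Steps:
$o = \frac{6696}{4105}$ ($o = 2 + \frac{1514}{-4105} = 2 + 1514 \left(- \frac{1}{4105}\right) = 2 - \frac{1514}{4105} = \frac{6696}{4105} \approx 1.6312$)
$E = 2 - \frac{2 i \sqrt{6531325930}}{4105}$ ($E = 2 - \sqrt{\frac{6696}{4105} - 1552} = 2 - \sqrt{- \frac{6364264}{4105}} = 2 - \frac{2 i \sqrt{6531325930}}{4105} \approx 2.0 - 39.375 i$)
$\frac{E}{-4100} = \frac{2 - \frac{2 i \sqrt{6531325930}}{4105}}{-4100} = \left(2 - \frac{2 i \sqrt{6531325930}}{4105}\right) \left(- \frac{1}{4100}\right) = - \frac{1}{2050} + \frac{i \sqrt{6531325930}}{8415250}$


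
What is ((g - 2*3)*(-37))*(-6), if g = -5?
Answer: -2442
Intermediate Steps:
((g - 2*3)*(-37))*(-6) = ((-5 - 2*3)*(-37))*(-6) = ((-5 - 6)*(-37))*(-6) = -11*(-37)*(-6) = 407*(-6) = -2442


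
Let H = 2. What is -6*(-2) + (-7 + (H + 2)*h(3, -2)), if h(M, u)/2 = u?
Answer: -11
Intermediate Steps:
h(M, u) = 2*u
-6*(-2) + (-7 + (H + 2)*h(3, -2)) = -6*(-2) + (-7 + (2 + 2)*(2*(-2))) = 12 + (-7 + 4*(-4)) = 12 + (-7 - 16) = 12 - 23 = -11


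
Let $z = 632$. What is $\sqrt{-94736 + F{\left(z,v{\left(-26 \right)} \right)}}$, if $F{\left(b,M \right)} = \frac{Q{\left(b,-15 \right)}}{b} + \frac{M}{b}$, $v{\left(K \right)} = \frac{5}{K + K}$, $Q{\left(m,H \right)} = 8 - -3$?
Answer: $\frac{i \sqrt{6394930454198}}{8216} \approx 307.79 i$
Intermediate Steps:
$Q{\left(m,H \right)} = 11$ ($Q{\left(m,H \right)} = 8 + 3 = 11$)
$v{\left(K \right)} = \frac{5}{2 K}$
$F{\left(b,M \right)} = \frac{11}{b} + \frac{M}{b}$
$\sqrt{-94736 + F{\left(z,v{\left(-26 \right)} \right)}} = \sqrt{-94736 + \frac{11 + \frac{5}{2 \left(-26\right)}}{632}} = \sqrt{-94736 + \frac{11 + \frac{5}{2} \left(- \frac{1}{26}\right)}{632}} = \sqrt{-94736 + \frac{11 - \frac{5}{52}}{632}} = \sqrt{-94736 + \frac{1}{632} \cdot \frac{567}{52}} = \sqrt{-94736 + \frac{567}{32864}} = \sqrt{- \frac{3113403337}{32864}} = \frac{i \sqrt{6394930454198}}{8216}$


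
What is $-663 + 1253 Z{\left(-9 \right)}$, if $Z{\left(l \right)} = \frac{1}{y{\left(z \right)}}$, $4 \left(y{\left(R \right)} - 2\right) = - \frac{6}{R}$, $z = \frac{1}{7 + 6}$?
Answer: $- \frac{3673}{5} \approx -734.6$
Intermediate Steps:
$z = \frac{1}{13} \approx 0.076923$
$y{\left(R \right)} = 2 - \frac{3}{2 R}$ ($y{\left(R \right)} = 2 + \frac{\left(-6\right) \frac{1}{R}}{4} = 2 - \frac{3}{2 R}$)
$Z{\left(l \right)} = - \frac{2}{35}$ ($Z{\left(l \right)} = \frac{1}{2 - \frac{3 \frac{1}{\frac{1}{13}}}{2}} = \frac{1}{2 - \frac{39}{2}} = \frac{1}{- \frac{35}{2}} = - \frac{2}{35}$)
$-663 + 1253 Z{\left(-9 \right)} = -663 + 1253 \left(- \frac{2}{35}\right) = -663 - \frac{358}{5} = - \frac{3673}{5}$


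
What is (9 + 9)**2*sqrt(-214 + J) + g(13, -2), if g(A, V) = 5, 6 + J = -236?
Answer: 5 + 648*I*sqrt(114) ≈ 5.0 + 6918.8*I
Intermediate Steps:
J = -242 (J = -6 - 236 = -242)
(9 + 9)**2*sqrt(-214 + J) + g(13, -2) = (9 + 9)**2*sqrt(-214 - 242) + 5 = 18**2*sqrt(-456) + 5 = 324*(2*I*sqrt(114)) + 5 = 648*I*sqrt(114) + 5 = 5 + 648*I*sqrt(114)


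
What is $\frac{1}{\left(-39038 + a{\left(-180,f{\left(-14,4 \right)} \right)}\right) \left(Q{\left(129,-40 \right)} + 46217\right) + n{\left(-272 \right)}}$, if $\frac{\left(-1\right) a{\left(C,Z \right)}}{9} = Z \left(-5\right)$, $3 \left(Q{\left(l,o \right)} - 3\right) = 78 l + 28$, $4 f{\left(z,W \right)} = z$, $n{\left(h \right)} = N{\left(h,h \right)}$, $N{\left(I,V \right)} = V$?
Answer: $- \frac{3}{5830331441} \approx -5.1455 \cdot 10^{-10}$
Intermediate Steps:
$n{\left(h \right)} = h$
$f{\left(z,W \right)} = \frac{z}{4}$
$Q{\left(l,o \right)} = \frac{37}{3} + 26 l$ ($Q{\left(l,o \right)} = 3 + \frac{78 l + 28}{3} = 3 + \frac{28 + 78 l}{3} = 3 + \left(\frac{28}{3} + 26 l\right) = \frac{37}{3} + 26 l$)
$a{\left(C,Z \right)} = 45 Z$ ($a{\left(C,Z \right)} = - 9 Z \left(-5\right) = - 9 \left(- 5 Z\right) = 45 Z$)
$\frac{1}{\left(-39038 + a{\left(-180,f{\left(-14,4 \right)} \right)}\right) \left(Q{\left(129,-40 \right)} + 46217\right) + n{\left(-272 \right)}} = \frac{1}{\left(-39038 + 45 \cdot \frac{1}{4} \left(-14\right)\right) \left(\left(\frac{37}{3} + 26 \cdot 129\right) + 46217\right) - 272} = \frac{1}{\left(-39038 + 45 \left(- \frac{7}{2}\right)\right) \left(\left(\frac{37}{3} + 3354\right) + 46217\right) - 272} = \frac{1}{\left(-39038 - \frac{315}{2}\right) \left(\frac{10099}{3} + 46217\right) - 272} = \frac{1}{\left(- \frac{78391}{2}\right) \frac{148750}{3} - 272} = \frac{1}{- \frac{5830330625}{3} - 272} = \frac{1}{- \frac{5830331441}{3}} = - \frac{3}{5830331441}$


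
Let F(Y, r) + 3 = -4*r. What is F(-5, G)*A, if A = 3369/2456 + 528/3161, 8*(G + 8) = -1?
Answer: 704824443/15526832 ≈ 45.394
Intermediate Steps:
G = -65/8 (G = -8 + (1/8)*(-1) = -8 - 1/8 = -65/8 ≈ -8.1250)
F(Y, r) = -3 - 4*r
A = 11946177/7763416 (A = 3369*(1/2456) + 528*(1/3161) = 3369/2456 + 528/3161 = 11946177/7763416 ≈ 1.5388)
F(-5, G)*A = (-3 - 4*(-65/8))*(11946177/7763416) = (-3 + 65/2)*(11946177/7763416) = (59/2)*(11946177/7763416) = 704824443/15526832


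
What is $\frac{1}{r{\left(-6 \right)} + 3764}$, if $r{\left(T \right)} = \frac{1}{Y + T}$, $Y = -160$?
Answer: $\frac{166}{624823} \approx 0.00026568$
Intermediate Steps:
$r{\left(T \right)} = \frac{1}{-160 + T}$
$\frac{1}{r{\left(-6 \right)} + 3764} = \frac{1}{\frac{1}{-160 - 6} + 3764} = \frac{1}{\frac{1}{-166} + 3764} = \frac{1}{- \frac{1}{166} + 3764} = \frac{1}{\frac{624823}{166}} = \frac{166}{624823}$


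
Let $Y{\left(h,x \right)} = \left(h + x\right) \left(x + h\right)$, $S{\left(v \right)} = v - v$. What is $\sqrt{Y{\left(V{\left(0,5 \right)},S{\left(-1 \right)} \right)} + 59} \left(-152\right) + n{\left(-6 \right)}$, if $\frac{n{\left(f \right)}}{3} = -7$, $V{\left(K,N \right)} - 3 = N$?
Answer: $-21 - 152 \sqrt{123} \approx -1706.8$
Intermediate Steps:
$V{\left(K,N \right)} = 3 + N$
$n{\left(f \right)} = -21$ ($n{\left(f \right)} = 3 \left(-7\right) = -21$)
$S{\left(v \right)} = 0$
$Y{\left(h,x \right)} = \left(h + x\right)^{2}$ ($Y{\left(h,x \right)} = \left(h + x\right) \left(h + x\right) = \left(h + x\right)^{2}$)
$\sqrt{Y{\left(V{\left(0,5 \right)},S{\left(-1 \right)} \right)} + 59} \left(-152\right) + n{\left(-6 \right)} = \sqrt{\left(\left(3 + 5\right) + 0\right)^{2} + 59} \left(-152\right) - 21 = \sqrt{\left(8 + 0\right)^{2} + 59} \left(-152\right) - 21 = \sqrt{8^{2} + 59} \left(-152\right) - 21 = \sqrt{64 + 59} \left(-152\right) - 21 = \sqrt{123} \left(-152\right) - 21 = - 152 \sqrt{123} - 21 = -21 - 152 \sqrt{123}$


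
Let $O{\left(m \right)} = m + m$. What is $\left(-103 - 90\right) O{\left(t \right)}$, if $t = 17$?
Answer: $-6562$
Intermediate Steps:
$O{\left(m \right)} = 2 m$
$\left(-103 - 90\right) O{\left(t \right)} = \left(-103 - 90\right) 2 \cdot 17 = \left(-193\right) 34 = -6562$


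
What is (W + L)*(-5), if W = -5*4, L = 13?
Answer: 35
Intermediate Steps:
W = -20
(W + L)*(-5) = (-20 + 13)*(-5) = -7*(-5) = 35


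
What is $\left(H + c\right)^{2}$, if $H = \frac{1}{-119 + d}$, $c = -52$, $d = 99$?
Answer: $\frac{1083681}{400} \approx 2709.2$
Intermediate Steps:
$H = - \frac{1}{20}$ ($H = \frac{1}{-119 + 99} = \frac{1}{-20} = - \frac{1}{20} \approx -0.05$)
$\left(H + c\right)^{2} = \left(- \frac{1}{20} - 52\right)^{2} = \left(- \frac{1041}{20}\right)^{2} = \frac{1083681}{400}$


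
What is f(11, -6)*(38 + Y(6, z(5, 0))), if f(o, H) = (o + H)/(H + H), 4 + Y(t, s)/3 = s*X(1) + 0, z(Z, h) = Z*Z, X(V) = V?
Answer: -505/12 ≈ -42.083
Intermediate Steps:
z(Z, h) = Z²
Y(t, s) = -12 + 3*s (Y(t, s) = -12 + 3*(s*1 + 0) = -12 + 3*(s + 0) = -12 + 3*s)
f(o, H) = (H + o)/(2*H) (f(o, H) = (H + o)/((2*H)) = (H + o)*(1/(2*H)) = (H + o)/(2*H))
f(11, -6)*(38 + Y(6, z(5, 0))) = ((½)*(-6 + 11)/(-6))*(38 + (-12 + 3*5²)) = ((½)*(-⅙)*5)*(38 + (-12 + 3*25)) = -5*(38 + (-12 + 75))/12 = -5*(38 + 63)/12 = -5/12*101 = -505/12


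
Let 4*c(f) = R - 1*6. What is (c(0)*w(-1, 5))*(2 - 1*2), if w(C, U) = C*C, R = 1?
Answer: 0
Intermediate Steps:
c(f) = -5/4 (c(f) = (1 - 1*6)/4 = (1 - 6)/4 = (¼)*(-5) = -5/4)
w(C, U) = C²
(c(0)*w(-1, 5))*(2 - 1*2) = (-5/4*(-1)²)*(2 - 1*2) = (-5/4*1)*(2 - 2) = -5/4*0 = 0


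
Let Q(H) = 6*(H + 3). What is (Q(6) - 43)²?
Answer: 121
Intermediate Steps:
Q(H) = 18 + 6*H (Q(H) = 6*(3 + H) = 18 + 6*H)
(Q(6) - 43)² = ((18 + 6*6) - 43)² = ((18 + 36) - 43)² = (54 - 43)² = 11² = 121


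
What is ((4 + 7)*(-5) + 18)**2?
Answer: 1369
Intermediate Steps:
((4 + 7)*(-5) + 18)**2 = (11*(-5) + 18)**2 = (-55 + 18)**2 = (-37)**2 = 1369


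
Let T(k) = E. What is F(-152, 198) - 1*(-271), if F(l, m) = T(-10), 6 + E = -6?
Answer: 259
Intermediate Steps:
E = -12 (E = -6 - 6 = -12)
T(k) = -12
F(l, m) = -12
F(-152, 198) - 1*(-271) = -12 - 1*(-271) = -12 + 271 = 259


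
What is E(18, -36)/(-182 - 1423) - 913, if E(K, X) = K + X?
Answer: -488449/535 ≈ -912.99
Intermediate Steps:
E(18, -36)/(-182 - 1423) - 913 = (18 - 36)/(-182 - 1423) - 913 = -18/(-1605) - 913 = -1/1605*(-18) - 913 = 6/535 - 913 = -488449/535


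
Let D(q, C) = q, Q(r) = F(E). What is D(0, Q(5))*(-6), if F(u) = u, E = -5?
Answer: 0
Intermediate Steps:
Q(r) = -5
D(0, Q(5))*(-6) = 0*(-6) = 0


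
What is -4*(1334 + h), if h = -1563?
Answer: 916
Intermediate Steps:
-4*(1334 + h) = -4*(1334 - 1563) = -4*(-229) = 916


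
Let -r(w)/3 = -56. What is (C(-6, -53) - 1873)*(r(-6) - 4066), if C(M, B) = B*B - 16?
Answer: -3586160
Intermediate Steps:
C(M, B) = -16 + B**2 (C(M, B) = B**2 - 16 = -16 + B**2)
r(w) = 168 (r(w) = -3*(-56) = 168)
(C(-6, -53) - 1873)*(r(-6) - 4066) = ((-16 + (-53)**2) - 1873)*(168 - 4066) = ((-16 + 2809) - 1873)*(-3898) = (2793 - 1873)*(-3898) = 920*(-3898) = -3586160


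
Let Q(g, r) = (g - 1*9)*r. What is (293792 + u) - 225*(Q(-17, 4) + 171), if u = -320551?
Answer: -41834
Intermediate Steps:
Q(g, r) = r*(-9 + g) (Q(g, r) = (g - 9)*r = (-9 + g)*r = r*(-9 + g))
(293792 + u) - 225*(Q(-17, 4) + 171) = (293792 - 320551) - 225*(4*(-9 - 17) + 171) = -26759 - 225*(4*(-26) + 171) = -26759 - 225*(-104 + 171) = -26759 - 225*67 = -26759 - 15075 = -41834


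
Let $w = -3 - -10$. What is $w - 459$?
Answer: $-452$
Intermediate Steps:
$w = 7$ ($w = -3 + 10 = 7$)
$w - 459 = 7 - 459 = -452$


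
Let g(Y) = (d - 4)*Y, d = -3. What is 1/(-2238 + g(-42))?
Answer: -1/1944 ≈ -0.00051440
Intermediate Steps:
g(Y) = -7*Y (g(Y) = (-3 - 4)*Y = -7*Y)
1/(-2238 + g(-42)) = 1/(-2238 - 7*(-42)) = 1/(-2238 + 294) = 1/(-1944) = -1/1944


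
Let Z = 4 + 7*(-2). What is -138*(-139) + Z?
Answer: 19172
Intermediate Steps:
Z = -10 (Z = 4 - 14 = -10)
-138*(-139) + Z = -138*(-139) - 10 = 19182 - 10 = 19172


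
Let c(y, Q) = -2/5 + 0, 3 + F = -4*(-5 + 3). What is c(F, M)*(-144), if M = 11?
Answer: 288/5 ≈ 57.600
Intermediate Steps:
F = 5 (F = -3 - 4*(-5 + 3) = -3 - 4*(-2) = -3 + 8 = 5)
c(y, Q) = -⅖ (c(y, Q) = -2*⅕ + 0 = -⅖ + 0 = -⅖)
c(F, M)*(-144) = -⅖*(-144) = 288/5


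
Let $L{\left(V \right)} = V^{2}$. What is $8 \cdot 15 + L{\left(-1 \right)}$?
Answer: $121$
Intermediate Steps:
$8 \cdot 15 + L{\left(-1 \right)} = 8 \cdot 15 + \left(-1\right)^{2} = 120 + 1 = 121$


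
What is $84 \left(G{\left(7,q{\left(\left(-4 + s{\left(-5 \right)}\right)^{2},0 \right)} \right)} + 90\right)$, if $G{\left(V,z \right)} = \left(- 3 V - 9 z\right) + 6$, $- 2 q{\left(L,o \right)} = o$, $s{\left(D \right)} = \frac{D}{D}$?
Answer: $6300$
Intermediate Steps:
$s{\left(D \right)} = 1$
$q{\left(L,o \right)} = - \frac{o}{2}$
$G{\left(V,z \right)} = 6 - 9 z - 3 V$ ($G{\left(V,z \right)} = \left(- 9 z - 3 V\right) + 6 = 6 - 9 z - 3 V$)
$84 \left(G{\left(7,q{\left(\left(-4 + s{\left(-5 \right)}\right)^{2},0 \right)} \right)} + 90\right) = 84 \left(\left(6 - 9 \left(\left(- \frac{1}{2}\right) 0\right) - 21\right) + 90\right) = 84 \left(\left(6 - 0 - 21\right) + 90\right) = 84 \left(\left(6 + 0 - 21\right) + 90\right) = 84 \left(-15 + 90\right) = 84 \cdot 75 = 6300$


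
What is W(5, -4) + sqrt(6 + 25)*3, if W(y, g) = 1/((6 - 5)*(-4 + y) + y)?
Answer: 1/6 + 3*sqrt(31) ≈ 16.870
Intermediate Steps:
W(y, g) = 1/(-4 + 2*y) (W(y, g) = 1/(1*(-4 + y) + y) = 1/((-4 + y) + y) = 1/(-4 + 2*y))
W(5, -4) + sqrt(6 + 25)*3 = 1/(2*(-2 + 5)) + sqrt(6 + 25)*3 = (1/2)/3 + sqrt(31)*3 = (1/2)*(1/3) + 3*sqrt(31) = 1/6 + 3*sqrt(31)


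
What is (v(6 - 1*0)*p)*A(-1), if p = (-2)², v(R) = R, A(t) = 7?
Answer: 168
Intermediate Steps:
p = 4
(v(6 - 1*0)*p)*A(-1) = ((6 - 1*0)*4)*7 = ((6 + 0)*4)*7 = (6*4)*7 = 24*7 = 168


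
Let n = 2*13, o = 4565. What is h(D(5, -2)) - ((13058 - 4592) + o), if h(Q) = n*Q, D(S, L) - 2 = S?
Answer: -12849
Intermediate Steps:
n = 26
D(S, L) = 2 + S
h(Q) = 26*Q
h(D(5, -2)) - ((13058 - 4592) + o) = 26*(2 + 5) - ((13058 - 4592) + 4565) = 26*7 - (8466 + 4565) = 182 - 1*13031 = 182 - 13031 = -12849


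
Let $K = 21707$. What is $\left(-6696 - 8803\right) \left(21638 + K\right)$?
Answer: $-671804155$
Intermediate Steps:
$\left(-6696 - 8803\right) \left(21638 + K\right) = \left(-6696 - 8803\right) \left(21638 + 21707\right) = \left(-15499\right) 43345 = -671804155$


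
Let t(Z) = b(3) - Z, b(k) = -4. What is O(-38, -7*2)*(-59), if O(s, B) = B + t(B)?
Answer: 236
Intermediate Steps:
t(Z) = -4 - Z
O(s, B) = -4 (O(s, B) = B + (-4 - B) = -4)
O(-38, -7*2)*(-59) = -4*(-59) = 236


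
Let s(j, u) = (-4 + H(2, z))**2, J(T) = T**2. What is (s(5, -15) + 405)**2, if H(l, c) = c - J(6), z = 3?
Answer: 3147076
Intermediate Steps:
H(l, c) = -36 + c (H(l, c) = c - 1*6**2 = c - 1*36 = c - 36 = -36 + c)
s(j, u) = 1369 (s(j, u) = (-4 + (-36 + 3))**2 = (-4 - 33)**2 = (-37)**2 = 1369)
(s(5, -15) + 405)**2 = (1369 + 405)**2 = 1774**2 = 3147076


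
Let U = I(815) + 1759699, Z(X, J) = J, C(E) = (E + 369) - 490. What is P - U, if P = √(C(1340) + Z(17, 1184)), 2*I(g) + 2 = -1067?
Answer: -3518329/2 + 3*√267 ≈ -1.7591e+6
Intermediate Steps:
C(E) = -121 + E (C(E) = (369 + E) - 490 = -121 + E)
I(g) = -1069/2 (I(g) = -1 + (½)*(-1067) = -1 - 1067/2 = -1069/2)
U = 3518329/2 (U = -1069/2 + 1759699 = 3518329/2 ≈ 1.7592e+6)
P = 3*√267 (P = √((-121 + 1340) + 1184) = √(1219 + 1184) = √2403 = 3*√267 ≈ 49.020)
P - U = 3*√267 - 1*3518329/2 = 3*√267 - 3518329/2 = -3518329/2 + 3*√267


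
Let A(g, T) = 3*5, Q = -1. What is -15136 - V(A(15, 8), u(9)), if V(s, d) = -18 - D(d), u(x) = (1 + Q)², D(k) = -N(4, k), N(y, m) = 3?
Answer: -15121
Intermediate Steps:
D(k) = -3 (D(k) = -1*3 = -3)
u(x) = 0 (u(x) = (1 - 1)² = 0² = 0)
A(g, T) = 15
V(s, d) = -15 (V(s, d) = -18 - 1*(-3) = -18 + 3 = -15)
-15136 - V(A(15, 8), u(9)) = -15136 - 1*(-15) = -15136 + 15 = -15121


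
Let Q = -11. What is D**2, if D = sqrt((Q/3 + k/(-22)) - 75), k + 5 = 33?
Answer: -2638/33 ≈ -79.939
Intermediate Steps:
k = 28 (k = -5 + 33 = 28)
D = I*sqrt(87054)/33 (D = sqrt((-11/3 + 28/(-22)) - 75) = sqrt((-11*1/3 + 28*(-1/22)) - 75) = sqrt((-11/3 - 14/11) - 75) = sqrt(-163/33 - 75) = sqrt(-2638/33) = I*sqrt(87054)/33 ≈ 8.9409*I)
D**2 = (I*sqrt(87054)/33)**2 = -2638/33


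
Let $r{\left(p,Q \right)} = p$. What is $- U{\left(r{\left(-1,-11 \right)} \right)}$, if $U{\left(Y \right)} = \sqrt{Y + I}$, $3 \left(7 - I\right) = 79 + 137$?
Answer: $- i \sqrt{66} \approx - 8.124 i$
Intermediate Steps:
$I = -65$ ($I = 7 - \frac{79 + 137}{3} = 7 - 72 = -65$)
$U{\left(Y \right)} = \sqrt{-65 + Y}$ ($U{\left(Y \right)} = \sqrt{Y - 65} = \sqrt{-65 + Y}$)
$- U{\left(r{\left(-1,-11 \right)} \right)} = - \sqrt{-65 - 1} = - \sqrt{-66} = - i \sqrt{66}$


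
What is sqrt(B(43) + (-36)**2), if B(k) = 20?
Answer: 2*sqrt(329) ≈ 36.277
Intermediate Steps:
sqrt(B(43) + (-36)**2) = sqrt(20 + (-36)**2) = sqrt(20 + 1296) = sqrt(1316) = 2*sqrt(329)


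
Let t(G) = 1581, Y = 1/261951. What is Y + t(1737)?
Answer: 414144532/261951 ≈ 1581.0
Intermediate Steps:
Y = 1/261951 ≈ 3.8175e-6
Y + t(1737) = 1/261951 + 1581 = 414144532/261951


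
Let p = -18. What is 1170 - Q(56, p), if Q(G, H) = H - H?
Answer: 1170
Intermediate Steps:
Q(G, H) = 0
1170 - Q(56, p) = 1170 - 1*0 = 1170 + 0 = 1170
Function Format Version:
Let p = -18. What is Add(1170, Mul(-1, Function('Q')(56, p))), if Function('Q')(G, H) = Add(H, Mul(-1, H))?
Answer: 1170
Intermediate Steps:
Function('Q')(G, H) = 0
Add(1170, Mul(-1, Function('Q')(56, p))) = Add(1170, Mul(-1, 0)) = Add(1170, 0) = 1170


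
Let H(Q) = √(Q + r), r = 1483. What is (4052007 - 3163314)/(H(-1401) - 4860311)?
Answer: -1439774787841/7874207672213 - 296231*√82/7874207672213 ≈ -0.18285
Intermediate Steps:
H(Q) = √(1483 + Q) (H(Q) = √(Q + 1483) = √(1483 + Q))
(4052007 - 3163314)/(H(-1401) - 4860311) = (4052007 - 3163314)/(√(1483 - 1401) - 4860311) = 888693/(√82 - 4860311) = 888693/(-4860311 + √82)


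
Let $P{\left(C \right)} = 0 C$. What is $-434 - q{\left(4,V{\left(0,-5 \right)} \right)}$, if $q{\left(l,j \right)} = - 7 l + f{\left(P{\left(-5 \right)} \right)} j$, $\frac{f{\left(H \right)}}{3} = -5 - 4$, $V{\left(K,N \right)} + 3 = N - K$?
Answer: $-622$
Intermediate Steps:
$P{\left(C \right)} = 0$
$V{\left(K,N \right)} = -3 + N - K$ ($V{\left(K,N \right)} = -3 - \left(K - N\right) = -3 + N - K$)
$f{\left(H \right)} = -27$ ($f{\left(H \right)} = 3 \left(-5 - 4\right) = 3 \left(-9\right) = -27$)
$q{\left(l,j \right)} = - 27 j - 7 l$ ($q{\left(l,j \right)} = - 7 l - 27 j = - 27 j - 7 l$)
$-434 - q{\left(4,V{\left(0,-5 \right)} \right)} = -434 - \left(- 27 \left(-3 - 5 - 0\right) - 28\right) = -434 - \left(- 27 \left(-3 - 5 + 0\right) - 28\right) = -434 - \left(\left(-27\right) \left(-8\right) - 28\right) = -434 - \left(216 - 28\right) = -434 - 188 = -622$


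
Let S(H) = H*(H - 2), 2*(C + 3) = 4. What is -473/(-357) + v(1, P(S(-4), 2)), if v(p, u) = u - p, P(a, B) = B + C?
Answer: 473/357 ≈ 1.3249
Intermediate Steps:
C = -1 (C = -3 + (½)*4 = -3 + 2 = -1)
S(H) = H*(-2 + H)
P(a, B) = -1 + B (P(a, B) = B - 1 = -1 + B)
-473/(-357) + v(1, P(S(-4), 2)) = -473/(-357) + ((-1 + 2) - 1*1) = -473*(-1/357) + (1 - 1) = 473/357 + 0 = 473/357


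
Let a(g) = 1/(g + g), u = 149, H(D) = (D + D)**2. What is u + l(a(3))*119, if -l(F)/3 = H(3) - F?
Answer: -25287/2 ≈ -12644.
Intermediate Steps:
H(D) = 4*D**2 (H(D) = (2*D)**2 = 4*D**2)
a(g) = 1/(2*g)
l(F) = -108 + 3*F (l(F) = -3*(4*3**2 - F) = -3*(4*9 - F) = -3*(36 - F) = -108 + 3*F)
u + l(a(3))*119 = 149 + (-108 + 3*((1/2)/3))*119 = 149 + (-108 + 3*((1/2)*(1/3)))*119 = 149 + (-108 + 3*(1/6))*119 = 149 + (-108 + 1/2)*119 = 149 - 215/2*119 = 149 - 25585/2 = -25287/2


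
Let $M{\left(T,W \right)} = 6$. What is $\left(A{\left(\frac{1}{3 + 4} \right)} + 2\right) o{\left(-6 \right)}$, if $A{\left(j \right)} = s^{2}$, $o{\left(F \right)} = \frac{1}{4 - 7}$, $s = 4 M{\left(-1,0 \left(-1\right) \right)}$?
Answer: $- \frac{578}{3} \approx -192.67$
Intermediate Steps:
$s = 24$ ($s = 4 \cdot 6 = 24$)
$o{\left(F \right)} = - \frac{1}{3}$ ($o{\left(F \right)} = \frac{1}{-3} = - \frac{1}{3}$)
$A{\left(j \right)} = 576$ ($A{\left(j \right)} = 24^{2} = 576$)
$\left(A{\left(\frac{1}{3 + 4} \right)} + 2\right) o{\left(-6 \right)} = \left(576 + 2\right) \left(- \frac{1}{3}\right) = 578 \left(- \frac{1}{3}\right) = - \frac{578}{3}$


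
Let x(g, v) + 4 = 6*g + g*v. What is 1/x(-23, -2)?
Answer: -1/96 ≈ -0.010417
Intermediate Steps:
x(g, v) = -4 + 6*g + g*v (x(g, v) = -4 + (6*g + g*v) = -4 + 6*g + g*v)
1/x(-23, -2) = 1/(-4 + 6*(-23) - 23*(-2)) = 1/(-4 - 138 + 46) = 1/(-96) = -1/96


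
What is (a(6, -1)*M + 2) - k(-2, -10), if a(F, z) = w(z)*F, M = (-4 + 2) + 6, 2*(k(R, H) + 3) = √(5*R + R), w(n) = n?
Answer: -19 - I*√3 ≈ -19.0 - 1.732*I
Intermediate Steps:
k(R, H) = -3 + √6*√R/2 (k(R, H) = -3 + √(5*R + R)/2 = -3 + √(6*R)/2 = -3 + (√6*√R)/2 = -3 + √6*√R/2)
M = 4 (M = -2 + 6 = 4)
a(F, z) = F*z (a(F, z) = z*F = F*z)
(a(6, -1)*M + 2) - k(-2, -10) = ((6*(-1))*4 + 2) - (-3 + √6*√(-2)/2) = (-6*4 + 2) - (-3 + √6*(I*√2)/2) = (-24 + 2) - (-3 + I*√3) = -22 + (3 - I*√3) = -19 - I*√3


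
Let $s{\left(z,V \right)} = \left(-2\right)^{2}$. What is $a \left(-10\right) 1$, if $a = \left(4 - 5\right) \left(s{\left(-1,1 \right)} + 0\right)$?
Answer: $40$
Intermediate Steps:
$s{\left(z,V \right)} = 4$
$a = -4$ ($a = \left(4 - 5\right) \left(4 + 0\right) = \left(-1\right) 4 = -4$)
$a \left(-10\right) 1 = \left(-4\right) \left(-10\right) 1 = 40 \cdot 1 = 40$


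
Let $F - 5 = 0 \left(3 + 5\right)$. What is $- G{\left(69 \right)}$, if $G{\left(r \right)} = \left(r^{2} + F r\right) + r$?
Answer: $-5175$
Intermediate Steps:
$F = 5$ ($F = 5 + 0 \left(3 + 5\right) = 5 + 0 \cdot 8 = 5 + 0 = 5$)
$G{\left(r \right)} = r^{2} + 6 r$ ($G{\left(r \right)} = \left(r^{2} + 5 r\right) + r = r^{2} + 6 r$)
$- G{\left(69 \right)} = - 69 \left(6 + 69\right) = - 69 \cdot 75 = \left(-1\right) 5175 = -5175$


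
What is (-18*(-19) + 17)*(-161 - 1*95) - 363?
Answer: -92267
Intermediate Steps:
(-18*(-19) + 17)*(-161 - 1*95) - 363 = (342 + 17)*(-161 - 95) - 363 = 359*(-256) - 363 = -91904 - 363 = -92267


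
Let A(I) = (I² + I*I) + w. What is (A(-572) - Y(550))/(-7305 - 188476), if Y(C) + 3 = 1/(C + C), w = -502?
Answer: -719255899/215359100 ≈ -3.3398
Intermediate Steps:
Y(C) = -3 + 1/(2*C) (Y(C) = -3 + 1/(C + C) = -3 + 1/(2*C))
A(I) = -502 + 2*I² (A(I) = (I² + I*I) - 502 = (I² + I²) - 502 = 2*I² - 502 = -502 + 2*I²)
(A(-572) - Y(550))/(-7305 - 188476) = ((-502 + 2*(-572)²) - (-3 + (½)/550))/(-7305 - 188476) = ((-502 + 2*327184) - (-3 + (½)*(1/550)))/(-195781) = ((-502 + 654368) - (-3 + 1/1100))*(-1/195781) = (653866 - 1*(-3299/1100))*(-1/195781) = (653866 + 3299/1100)*(-1/195781) = (719255899/1100)*(-1/195781) = -719255899/215359100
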